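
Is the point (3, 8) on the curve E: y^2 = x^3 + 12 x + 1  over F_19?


Check whether y^2 = x^3 + 12 x + 1 (mod 19) for (x, y) = (3, 8).
LHS: y^2 = 8^2 mod 19 = 7
RHS: x^3 + 12 x + 1 = 3^3 + 12*3 + 1 mod 19 = 7
LHS = RHS

Yes, on the curve


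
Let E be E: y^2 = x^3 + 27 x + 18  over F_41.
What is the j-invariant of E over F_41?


Delta = -16(4 a^3 + 27 b^2) mod 41 = 19
-1728 * (4 a)^3 = -1728 * (4*27)^3 mod 41 = 37
j = 37 * 19^(-1) mod 41 = 30

j = 30 (mod 41)


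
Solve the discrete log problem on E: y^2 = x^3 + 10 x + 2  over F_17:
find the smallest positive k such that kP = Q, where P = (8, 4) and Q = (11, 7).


Enumerate multiples of P until we hit Q = (11, 7):
  1P = (8, 4)
  2P = (0, 11)
  3P = (1, 9)
  4P = (4, 15)
  5P = (3, 12)
  6P = (14, 9)
  7P = (16, 12)
  8P = (11, 10)
  9P = (2, 8)
  10P = (15, 12)
  11P = (13, 0)
  12P = (15, 5)
  13P = (2, 9)
  14P = (11, 7)
Match found at i = 14.

k = 14


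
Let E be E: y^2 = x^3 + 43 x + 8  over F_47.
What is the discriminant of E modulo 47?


4 a^3 + 27 b^2 = 4*43^3 + 27*8^2 = 318028 + 1728 = 319756
Delta = -16 * (319756) = -5116096
Delta mod 47 = 42

Delta = 42 (mod 47)


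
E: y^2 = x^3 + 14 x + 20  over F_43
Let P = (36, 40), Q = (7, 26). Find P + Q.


P != Q, so use the chord formula.
s = (y2 - y1) / (x2 - x1) = (29) / (14) mod 43 = 42
x3 = s^2 - x1 - x2 mod 43 = 42^2 - 36 - 7 = 1
y3 = s (x1 - x3) - y1 mod 43 = 42 * (36 - 1) - 40 = 11

P + Q = (1, 11)


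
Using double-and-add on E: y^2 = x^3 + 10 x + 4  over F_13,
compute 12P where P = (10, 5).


k = 12 = 1100_2 (binary, LSB first: 0011)
Double-and-add from P = (10, 5):
  bit 0 = 0: acc unchanged = O
  bit 1 = 0: acc unchanged = O
  bit 2 = 1: acc = O + (0, 2) = (0, 2)
  bit 3 = 1: acc = (0, 2) + (3, 10) = (7, 1)

12P = (7, 1)


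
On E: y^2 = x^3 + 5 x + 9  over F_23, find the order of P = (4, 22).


Compute successive multiples of P until we hit O:
  1P = (4, 22)
  2P = (10, 22)
  3P = (9, 1)
  4P = (12, 7)
  5P = (8, 20)
  6P = (17, 19)
  7P = (6, 5)
  8P = (22, 16)
  ... (continuing to 25P)
  25P = O

ord(P) = 25


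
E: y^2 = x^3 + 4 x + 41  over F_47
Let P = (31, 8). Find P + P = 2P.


Doubling: s = (3 x1^2 + a) / (2 y1)
s = (3*31^2 + 4) / (2*8) mod 47 = 13
x3 = s^2 - 2 x1 mod 47 = 13^2 - 2*31 = 13
y3 = s (x1 - x3) - y1 mod 47 = 13 * (31 - 13) - 8 = 38

2P = (13, 38)


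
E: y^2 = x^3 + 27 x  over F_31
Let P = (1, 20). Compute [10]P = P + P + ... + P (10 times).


k = 10 = 1010_2 (binary, LSB first: 0101)
Double-and-add from P = (1, 20):
  bit 0 = 0: acc unchanged = O
  bit 1 = 1: acc = O + (16, 23) = (16, 23)
  bit 2 = 0: acc unchanged = (16, 23)
  bit 3 = 1: acc = (16, 23) + (2, 0) = (7, 25)

10P = (7, 25)


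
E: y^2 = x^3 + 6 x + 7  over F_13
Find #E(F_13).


For each x in F_13, count y with y^2 = x^3 + 6 x + 7 mod 13:
  x = 1: RHS = 1, y in [1, 12]  -> 2 point(s)
  x = 2: RHS = 1, y in [1, 12]  -> 2 point(s)
  x = 3: RHS = 0, y in [0]  -> 1 point(s)
  x = 4: RHS = 4, y in [2, 11]  -> 2 point(s)
  x = 6: RHS = 12, y in [5, 8]  -> 2 point(s)
  x = 9: RHS = 10, y in [6, 7]  -> 2 point(s)
  x = 10: RHS = 1, y in [1, 12]  -> 2 point(s)
  x = 11: RHS = 0, y in [0]  -> 1 point(s)
  x = 12: RHS = 0, y in [0]  -> 1 point(s)
Affine points: 15. Add the point at infinity: total = 16.

#E(F_13) = 16


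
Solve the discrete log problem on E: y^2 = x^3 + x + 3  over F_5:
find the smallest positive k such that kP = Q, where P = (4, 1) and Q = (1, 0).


Enumerate multiples of P until we hit Q = (1, 0):
  1P = (4, 1)
  2P = (1, 0)
Match found at i = 2.

k = 2


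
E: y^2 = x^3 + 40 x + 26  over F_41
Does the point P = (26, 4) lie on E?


Check whether y^2 = x^3 + 40 x + 26 (mod 41) for (x, y) = (26, 4).
LHS: y^2 = 4^2 mod 41 = 16
RHS: x^3 + 40 x + 26 = 26^3 + 40*26 + 26 mod 41 = 28
LHS != RHS

No, not on the curve


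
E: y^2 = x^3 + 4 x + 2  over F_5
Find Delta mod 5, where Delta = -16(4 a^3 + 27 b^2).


4 a^3 + 27 b^2 = 4*4^3 + 27*2^2 = 256 + 108 = 364
Delta = -16 * (364) = -5824
Delta mod 5 = 1

Delta = 1 (mod 5)


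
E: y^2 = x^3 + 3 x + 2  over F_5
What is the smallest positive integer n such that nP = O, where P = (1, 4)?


Compute successive multiples of P until we hit O:
  1P = (1, 4)
  2P = (2, 4)
  3P = (2, 1)
  4P = (1, 1)
  5P = O

ord(P) = 5


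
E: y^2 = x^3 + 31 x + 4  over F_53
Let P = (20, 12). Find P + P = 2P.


Doubling: s = (3 x1^2 + a) / (2 y1)
s = (3*20^2 + 31) / (2*12) mod 53 = 27
x3 = s^2 - 2 x1 mod 53 = 27^2 - 2*20 = 0
y3 = s (x1 - x3) - y1 mod 53 = 27 * (20 - 0) - 12 = 51

2P = (0, 51)


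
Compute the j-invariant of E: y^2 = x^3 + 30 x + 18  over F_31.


Delta = -16(4 a^3 + 27 b^2) mod 31 = 30
-1728 * (4 a)^3 = -1728 * (4*30)^3 mod 31 = 15
j = 15 * 30^(-1) mod 31 = 16

j = 16 (mod 31)


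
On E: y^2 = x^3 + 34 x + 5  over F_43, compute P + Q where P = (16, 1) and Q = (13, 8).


P != Q, so use the chord formula.
s = (y2 - y1) / (x2 - x1) = (7) / (40) mod 43 = 12
x3 = s^2 - x1 - x2 mod 43 = 12^2 - 16 - 13 = 29
y3 = s (x1 - x3) - y1 mod 43 = 12 * (16 - 29) - 1 = 15

P + Q = (29, 15)


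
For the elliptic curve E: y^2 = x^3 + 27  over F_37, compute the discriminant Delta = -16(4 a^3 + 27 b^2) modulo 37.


4 a^3 + 27 b^2 = 4*0^3 + 27*27^2 = 0 + 19683 = 19683
Delta = -16 * (19683) = -314928
Delta mod 37 = 16

Delta = 16 (mod 37)


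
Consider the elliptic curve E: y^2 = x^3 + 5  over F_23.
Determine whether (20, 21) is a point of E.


Check whether y^2 = x^3 + 0 x + 5 (mod 23) for (x, y) = (20, 21).
LHS: y^2 = 21^2 mod 23 = 4
RHS: x^3 + 0 x + 5 = 20^3 + 0*20 + 5 mod 23 = 1
LHS != RHS

No, not on the curve


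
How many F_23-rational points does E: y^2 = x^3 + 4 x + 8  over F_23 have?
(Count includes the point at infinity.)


For each x in F_23, count y with y^2 = x^3 + 4 x + 8 mod 23:
  x = 0: RHS = 8, y in [10, 13]  -> 2 point(s)
  x = 1: RHS = 13, y in [6, 17]  -> 2 point(s)
  x = 2: RHS = 1, y in [1, 22]  -> 2 point(s)
  x = 3: RHS = 1, y in [1, 22]  -> 2 point(s)
  x = 6: RHS = 18, y in [8, 15]  -> 2 point(s)
  x = 8: RHS = 0, y in [0]  -> 1 point(s)
  x = 10: RHS = 13, y in [6, 17]  -> 2 point(s)
  x = 11: RHS = 3, y in [7, 16]  -> 2 point(s)
  x = 12: RHS = 13, y in [6, 17]  -> 2 point(s)
  x = 13: RHS = 3, y in [7, 16]  -> 2 point(s)
  x = 14: RHS = 2, y in [5, 18]  -> 2 point(s)
  x = 15: RHS = 16, y in [4, 19]  -> 2 point(s)
  x = 18: RHS = 1, y in [1, 22]  -> 2 point(s)
  x = 22: RHS = 3, y in [7, 16]  -> 2 point(s)
Affine points: 27. Add the point at infinity: total = 28.

#E(F_23) = 28


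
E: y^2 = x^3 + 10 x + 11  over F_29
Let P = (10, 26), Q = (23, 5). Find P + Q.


P != Q, so use the chord formula.
s = (y2 - y1) / (x2 - x1) = (8) / (13) mod 29 = 14
x3 = s^2 - x1 - x2 mod 29 = 14^2 - 10 - 23 = 18
y3 = s (x1 - x3) - y1 mod 29 = 14 * (10 - 18) - 26 = 7

P + Q = (18, 7)


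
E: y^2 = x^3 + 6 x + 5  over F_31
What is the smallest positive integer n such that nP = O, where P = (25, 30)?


Compute successive multiples of P until we hit O:
  1P = (25, 30)
  2P = (6, 3)
  3P = (7, 7)
  4P = (8, 21)
  5P = (3, 9)
  6P = (5, 6)
  7P = (26, 6)
  8P = (29, 4)
  ... (continuing to 30P)
  30P = O

ord(P) = 30


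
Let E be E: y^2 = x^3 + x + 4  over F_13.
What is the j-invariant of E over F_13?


Delta = -16(4 a^3 + 27 b^2) mod 13 = 5
-1728 * (4 a)^3 = -1728 * (4*1)^3 mod 13 = 12
j = 12 * 5^(-1) mod 13 = 5

j = 5 (mod 13)


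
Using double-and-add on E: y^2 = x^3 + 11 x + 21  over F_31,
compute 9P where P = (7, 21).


k = 9 = 1001_2 (binary, LSB first: 1001)
Double-and-add from P = (7, 21):
  bit 0 = 1: acc = O + (7, 21) = (7, 21)
  bit 1 = 0: acc unchanged = (7, 21)
  bit 2 = 0: acc unchanged = (7, 21)
  bit 3 = 1: acc = (7, 21) + (2, 19) = (11, 27)

9P = (11, 27)


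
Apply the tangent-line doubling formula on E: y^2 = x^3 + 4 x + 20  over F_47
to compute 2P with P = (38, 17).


Doubling: s = (3 x1^2 + a) / (2 y1)
s = (3*38^2 + 4) / (2*17) mod 47 = 28
x3 = s^2 - 2 x1 mod 47 = 28^2 - 2*38 = 3
y3 = s (x1 - x3) - y1 mod 47 = 28 * (38 - 3) - 17 = 23

2P = (3, 23)


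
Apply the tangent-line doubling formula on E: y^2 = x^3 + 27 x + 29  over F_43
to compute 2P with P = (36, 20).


Doubling: s = (3 x1^2 + a) / (2 y1)
s = (3*36^2 + 27) / (2*20) mod 43 = 28
x3 = s^2 - 2 x1 mod 43 = 28^2 - 2*36 = 24
y3 = s (x1 - x3) - y1 mod 43 = 28 * (36 - 24) - 20 = 15

2P = (24, 15)


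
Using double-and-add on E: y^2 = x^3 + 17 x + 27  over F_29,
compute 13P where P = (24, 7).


k = 13 = 1101_2 (binary, LSB first: 1011)
Double-and-add from P = (24, 7):
  bit 0 = 1: acc = O + (24, 7) = (24, 7)
  bit 1 = 0: acc unchanged = (24, 7)
  bit 2 = 1: acc = (24, 7) + (28, 26) = (5, 18)
  bit 3 = 1: acc = (5, 18) + (26, 6) = (22, 0)

13P = (22, 0)


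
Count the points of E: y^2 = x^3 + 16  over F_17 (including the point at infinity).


For each x in F_17, count y with y^2 = x^3 + 0 x + 16 mod 17:
  x = 0: RHS = 16, y in [4, 13]  -> 2 point(s)
  x = 1: RHS = 0, y in [0]  -> 1 point(s)
  x = 3: RHS = 9, y in [3, 14]  -> 2 point(s)
  x = 7: RHS = 2, y in [6, 11]  -> 2 point(s)
  x = 8: RHS = 1, y in [1, 16]  -> 2 point(s)
  x = 10: RHS = 13, y in [8, 9]  -> 2 point(s)
  x = 11: RHS = 4, y in [2, 15]  -> 2 point(s)
  x = 15: RHS = 8, y in [5, 12]  -> 2 point(s)
  x = 16: RHS = 15, y in [7, 10]  -> 2 point(s)
Affine points: 17. Add the point at infinity: total = 18.

#E(F_17) = 18


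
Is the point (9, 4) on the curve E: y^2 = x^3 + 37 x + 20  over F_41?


Check whether y^2 = x^3 + 37 x + 20 (mod 41) for (x, y) = (9, 4).
LHS: y^2 = 4^2 mod 41 = 16
RHS: x^3 + 37 x + 20 = 9^3 + 37*9 + 20 mod 41 = 16
LHS = RHS

Yes, on the curve


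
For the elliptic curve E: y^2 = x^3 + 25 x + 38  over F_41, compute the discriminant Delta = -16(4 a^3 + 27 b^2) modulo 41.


4 a^3 + 27 b^2 = 4*25^3 + 27*38^2 = 62500 + 38988 = 101488
Delta = -16 * (101488) = -1623808
Delta mod 41 = 38

Delta = 38 (mod 41)


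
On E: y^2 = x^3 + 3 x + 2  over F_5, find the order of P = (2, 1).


Compute successive multiples of P until we hit O:
  1P = (2, 1)
  2P = (1, 4)
  3P = (1, 1)
  4P = (2, 4)
  5P = O

ord(P) = 5


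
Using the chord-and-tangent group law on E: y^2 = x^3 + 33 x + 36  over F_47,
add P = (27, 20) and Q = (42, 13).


P != Q, so use the chord formula.
s = (y2 - y1) / (x2 - x1) = (40) / (15) mod 47 = 34
x3 = s^2 - x1 - x2 mod 47 = 34^2 - 27 - 42 = 6
y3 = s (x1 - x3) - y1 mod 47 = 34 * (27 - 6) - 20 = 36

P + Q = (6, 36)


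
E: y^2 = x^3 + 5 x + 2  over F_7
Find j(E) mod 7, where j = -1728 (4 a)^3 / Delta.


Delta = -16(4 a^3 + 27 b^2) mod 7 = 2
-1728 * (4 a)^3 = -1728 * (4*5)^3 mod 7 = 6
j = 6 * 2^(-1) mod 7 = 3

j = 3 (mod 7)


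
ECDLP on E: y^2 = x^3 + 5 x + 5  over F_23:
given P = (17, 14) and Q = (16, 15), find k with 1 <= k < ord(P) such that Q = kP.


Enumerate multiples of P until we hit Q = (16, 15):
  1P = (17, 14)
  2P = (14, 17)
  3P = (16, 8)
  4P = (3, 1)
  5P = (19, 17)
  6P = (18, 19)
  7P = (13, 6)
  8P = (20, 3)
  9P = (2, 0)
  10P = (20, 20)
  11P = (13, 17)
  12P = (18, 4)
  13P = (19, 6)
  14P = (3, 22)
  15P = (16, 15)
Match found at i = 15.

k = 15


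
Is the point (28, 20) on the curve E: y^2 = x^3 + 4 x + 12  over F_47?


Check whether y^2 = x^3 + 4 x + 12 (mod 47) for (x, y) = (28, 20).
LHS: y^2 = 20^2 mod 47 = 24
RHS: x^3 + 4 x + 12 = 28^3 + 4*28 + 12 mod 47 = 33
LHS != RHS

No, not on the curve


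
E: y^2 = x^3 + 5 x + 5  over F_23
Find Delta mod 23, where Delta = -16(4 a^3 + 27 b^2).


4 a^3 + 27 b^2 = 4*5^3 + 27*5^2 = 500 + 675 = 1175
Delta = -16 * (1175) = -18800
Delta mod 23 = 14

Delta = 14 (mod 23)


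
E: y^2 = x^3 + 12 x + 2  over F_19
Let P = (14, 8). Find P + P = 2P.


Doubling: s = (3 x1^2 + a) / (2 y1)
s = (3*14^2 + 12) / (2*8) mod 19 = 9
x3 = s^2 - 2 x1 mod 19 = 9^2 - 2*14 = 15
y3 = s (x1 - x3) - y1 mod 19 = 9 * (14 - 15) - 8 = 2

2P = (15, 2)


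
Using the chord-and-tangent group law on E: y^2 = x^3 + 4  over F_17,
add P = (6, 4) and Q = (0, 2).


P != Q, so use the chord formula.
s = (y2 - y1) / (x2 - x1) = (15) / (11) mod 17 = 6
x3 = s^2 - x1 - x2 mod 17 = 6^2 - 6 - 0 = 13
y3 = s (x1 - x3) - y1 mod 17 = 6 * (6 - 13) - 4 = 5

P + Q = (13, 5)


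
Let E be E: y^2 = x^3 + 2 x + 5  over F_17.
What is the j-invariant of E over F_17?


Delta = -16(4 a^3 + 27 b^2) mod 17 = 10
-1728 * (4 a)^3 = -1728 * (4*2)^3 mod 17 = 12
j = 12 * 10^(-1) mod 17 = 8

j = 8 (mod 17)


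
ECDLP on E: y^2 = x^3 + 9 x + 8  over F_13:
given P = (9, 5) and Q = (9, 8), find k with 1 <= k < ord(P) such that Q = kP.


Enumerate multiples of P until we hit Q = (9, 8):
  1P = (9, 5)
  2P = (5, 10)
  3P = (3, 7)
  4P = (4, 2)
  5P = (4, 11)
  6P = (3, 6)
  7P = (5, 3)
  8P = (9, 8)
Match found at i = 8.

k = 8


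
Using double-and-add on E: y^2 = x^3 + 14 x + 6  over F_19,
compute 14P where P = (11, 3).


k = 14 = 1110_2 (binary, LSB first: 0111)
Double-and-add from P = (11, 3):
  bit 0 = 0: acc unchanged = O
  bit 1 = 1: acc = O + (2, 2) = (2, 2)
  bit 2 = 1: acc = (2, 2) + (5, 7) = (0, 14)
  bit 3 = 1: acc = (0, 14) + (15, 0) = (2, 17)

14P = (2, 17)


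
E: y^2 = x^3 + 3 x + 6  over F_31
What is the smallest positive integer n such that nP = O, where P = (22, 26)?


Compute successive multiples of P until we hit O:
  1P = (22, 26)
  2P = (23, 11)
  3P = (25, 19)
  4P = (17, 14)
  5P = (30, 23)
  6P = (30, 8)
  7P = (17, 17)
  8P = (25, 12)
  ... (continuing to 11P)
  11P = O

ord(P) = 11


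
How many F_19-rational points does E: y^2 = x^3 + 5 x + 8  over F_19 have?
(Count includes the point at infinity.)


For each x in F_19, count y with y^2 = x^3 + 5 x + 8 mod 19:
  x = 2: RHS = 7, y in [8, 11]  -> 2 point(s)
  x = 4: RHS = 16, y in [4, 15]  -> 2 point(s)
  x = 5: RHS = 6, y in [5, 14]  -> 2 point(s)
  x = 6: RHS = 7, y in [8, 11]  -> 2 point(s)
  x = 7: RHS = 6, y in [5, 14]  -> 2 point(s)
  x = 8: RHS = 9, y in [3, 16]  -> 2 point(s)
  x = 11: RHS = 7, y in [8, 11]  -> 2 point(s)
  x = 13: RHS = 9, y in [3, 16]  -> 2 point(s)
  x = 15: RHS = 0, y in [0]  -> 1 point(s)
  x = 16: RHS = 4, y in [2, 17]  -> 2 point(s)
  x = 17: RHS = 9, y in [3, 16]  -> 2 point(s)
Affine points: 21. Add the point at infinity: total = 22.

#E(F_19) = 22


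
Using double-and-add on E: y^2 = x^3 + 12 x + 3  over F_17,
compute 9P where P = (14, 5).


k = 9 = 1001_2 (binary, LSB first: 1001)
Double-and-add from P = (14, 5):
  bit 0 = 1: acc = O + (14, 5) = (14, 5)
  bit 1 = 0: acc unchanged = (14, 5)
  bit 2 = 0: acc unchanged = (14, 5)
  bit 3 = 1: acc = (14, 5) + (5, 16) = (6, 6)

9P = (6, 6)


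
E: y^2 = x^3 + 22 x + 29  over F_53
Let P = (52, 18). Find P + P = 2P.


Doubling: s = (3 x1^2 + a) / (2 y1)
s = (3*52^2 + 22) / (2*18) mod 53 = 11
x3 = s^2 - 2 x1 mod 53 = 11^2 - 2*52 = 17
y3 = s (x1 - x3) - y1 mod 53 = 11 * (52 - 17) - 18 = 49

2P = (17, 49)


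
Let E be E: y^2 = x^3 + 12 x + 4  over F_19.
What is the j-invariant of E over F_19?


Delta = -16(4 a^3 + 27 b^2) mod 19 = 11
-1728 * (4 a)^3 = -1728 * (4*12)^3 mod 19 = 12
j = 12 * 11^(-1) mod 19 = 8

j = 8 (mod 19)


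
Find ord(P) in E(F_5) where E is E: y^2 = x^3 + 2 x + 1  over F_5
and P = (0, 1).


Compute successive multiples of P until we hit O:
  1P = (0, 1)
  2P = (1, 3)
  3P = (3, 3)
  4P = (3, 2)
  5P = (1, 2)
  6P = (0, 4)
  7P = O

ord(P) = 7


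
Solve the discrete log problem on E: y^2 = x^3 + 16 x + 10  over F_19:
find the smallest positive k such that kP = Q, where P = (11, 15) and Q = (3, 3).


Enumerate multiples of P until we hit Q = (3, 3):
  1P = (11, 15)
  2P = (8, 2)
  3P = (4, 9)
  4P = (9, 3)
  5P = (16, 12)
  6P = (3, 3)
Match found at i = 6.

k = 6


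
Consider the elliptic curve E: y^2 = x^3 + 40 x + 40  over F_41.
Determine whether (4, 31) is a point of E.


Check whether y^2 = x^3 + 40 x + 40 (mod 41) for (x, y) = (4, 31).
LHS: y^2 = 31^2 mod 41 = 18
RHS: x^3 + 40 x + 40 = 4^3 + 40*4 + 40 mod 41 = 18
LHS = RHS

Yes, on the curve


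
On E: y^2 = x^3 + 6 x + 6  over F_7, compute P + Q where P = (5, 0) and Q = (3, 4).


P != Q, so use the chord formula.
s = (y2 - y1) / (x2 - x1) = (4) / (5) mod 7 = 5
x3 = s^2 - x1 - x2 mod 7 = 5^2 - 5 - 3 = 3
y3 = s (x1 - x3) - y1 mod 7 = 5 * (5 - 3) - 0 = 3

P + Q = (3, 3)


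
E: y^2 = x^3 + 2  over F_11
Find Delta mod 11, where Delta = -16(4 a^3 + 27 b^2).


4 a^3 + 27 b^2 = 4*0^3 + 27*2^2 = 0 + 108 = 108
Delta = -16 * (108) = -1728
Delta mod 11 = 10

Delta = 10 (mod 11)


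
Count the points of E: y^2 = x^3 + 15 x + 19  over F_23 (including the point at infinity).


For each x in F_23, count y with y^2 = x^3 + 15 x + 19 mod 23:
  x = 1: RHS = 12, y in [9, 14]  -> 2 point(s)
  x = 5: RHS = 12, y in [9, 14]  -> 2 point(s)
  x = 6: RHS = 3, y in [7, 16]  -> 2 point(s)
  x = 9: RHS = 9, y in [3, 20]  -> 2 point(s)
  x = 12: RHS = 18, y in [8, 15]  -> 2 point(s)
  x = 14: RHS = 6, y in [11, 12]  -> 2 point(s)
  x = 15: RHS = 8, y in [10, 13]  -> 2 point(s)
  x = 16: RHS = 8, y in [10, 13]  -> 2 point(s)
  x = 17: RHS = 12, y in [9, 14]  -> 2 point(s)
  x = 18: RHS = 3, y in [7, 16]  -> 2 point(s)
  x = 20: RHS = 16, y in [4, 19]  -> 2 point(s)
  x = 21: RHS = 4, y in [2, 21]  -> 2 point(s)
  x = 22: RHS = 3, y in [7, 16]  -> 2 point(s)
Affine points: 26. Add the point at infinity: total = 27.

#E(F_23) = 27


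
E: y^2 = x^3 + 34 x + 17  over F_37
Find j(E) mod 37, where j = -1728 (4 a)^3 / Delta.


Delta = -16(4 a^3 + 27 b^2) mod 37 = 16
-1728 * (4 a)^3 = -1728 * (4*34)^3 mod 37 = 10
j = 10 * 16^(-1) mod 37 = 33

j = 33 (mod 37)


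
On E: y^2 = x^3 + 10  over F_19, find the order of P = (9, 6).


Compute successive multiples of P until we hit O:
  1P = (9, 6)
  2P = (18, 16)
  3P = (12, 16)
  4P = (7, 7)
  5P = (8, 3)
  6P = (11, 7)
  7P = (4, 6)
  8P = (6, 13)
  ... (continuing to 19P)
  19P = O

ord(P) = 19


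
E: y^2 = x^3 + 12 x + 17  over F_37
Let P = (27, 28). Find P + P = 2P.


Doubling: s = (3 x1^2 + a) / (2 y1)
s = (3*27^2 + 12) / (2*28) mod 37 = 32
x3 = s^2 - 2 x1 mod 37 = 32^2 - 2*27 = 8
y3 = s (x1 - x3) - y1 mod 37 = 32 * (27 - 8) - 28 = 25

2P = (8, 25)


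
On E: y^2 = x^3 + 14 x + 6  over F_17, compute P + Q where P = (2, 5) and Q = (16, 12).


P != Q, so use the chord formula.
s = (y2 - y1) / (x2 - x1) = (7) / (14) mod 17 = 9
x3 = s^2 - x1 - x2 mod 17 = 9^2 - 2 - 16 = 12
y3 = s (x1 - x3) - y1 mod 17 = 9 * (2 - 12) - 5 = 7

P + Q = (12, 7)


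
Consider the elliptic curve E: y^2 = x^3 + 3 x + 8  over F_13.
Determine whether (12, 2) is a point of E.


Check whether y^2 = x^3 + 3 x + 8 (mod 13) for (x, y) = (12, 2).
LHS: y^2 = 2^2 mod 13 = 4
RHS: x^3 + 3 x + 8 = 12^3 + 3*12 + 8 mod 13 = 4
LHS = RHS

Yes, on the curve


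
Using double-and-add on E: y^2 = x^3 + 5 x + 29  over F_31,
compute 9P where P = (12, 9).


k = 9 = 1001_2 (binary, LSB first: 1001)
Double-and-add from P = (12, 9):
  bit 0 = 1: acc = O + (12, 9) = (12, 9)
  bit 1 = 0: acc unchanged = (12, 9)
  bit 2 = 0: acc unchanged = (12, 9)
  bit 3 = 1: acc = (12, 9) + (1, 2) = (12, 22)

9P = (12, 22)


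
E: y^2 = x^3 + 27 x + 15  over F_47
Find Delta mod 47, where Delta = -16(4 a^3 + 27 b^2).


4 a^3 + 27 b^2 = 4*27^3 + 27*15^2 = 78732 + 6075 = 84807
Delta = -16 * (84807) = -1356912
Delta mod 47 = 25

Delta = 25 (mod 47)


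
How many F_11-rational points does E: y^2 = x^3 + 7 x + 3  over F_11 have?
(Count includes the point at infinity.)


For each x in F_11, count y with y^2 = x^3 + 7 x + 3 mod 11:
  x = 0: RHS = 3, y in [5, 6]  -> 2 point(s)
  x = 1: RHS = 0, y in [0]  -> 1 point(s)
  x = 2: RHS = 3, y in [5, 6]  -> 2 point(s)
  x = 5: RHS = 9, y in [3, 8]  -> 2 point(s)
  x = 9: RHS = 3, y in [5, 6]  -> 2 point(s)
Affine points: 9. Add the point at infinity: total = 10.

#E(F_11) = 10


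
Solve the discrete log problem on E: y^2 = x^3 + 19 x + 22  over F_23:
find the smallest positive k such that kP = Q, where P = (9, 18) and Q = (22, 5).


Enumerate multiples of P until we hit Q = (22, 5):
  1P = (9, 18)
  2P = (18, 20)
  3P = (4, 1)
  4P = (5, 14)
  5P = (10, 4)
  6P = (16, 11)
  7P = (22, 18)
  8P = (15, 5)
  9P = (12, 0)
  10P = (15, 18)
  11P = (22, 5)
Match found at i = 11.

k = 11


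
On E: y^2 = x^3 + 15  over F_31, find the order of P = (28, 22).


Compute successive multiples of P until we hit O:
  1P = (28, 22)
  2P = (16, 22)
  3P = (18, 9)
  4P = (18, 22)
  5P = (16, 9)
  6P = (28, 9)
  7P = O

ord(P) = 7


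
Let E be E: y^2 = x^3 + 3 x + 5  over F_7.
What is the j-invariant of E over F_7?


Delta = -16(4 a^3 + 27 b^2) mod 7 = 2
-1728 * (4 a)^3 = -1728 * (4*3)^3 mod 7 = 6
j = 6 * 2^(-1) mod 7 = 3

j = 3 (mod 7)


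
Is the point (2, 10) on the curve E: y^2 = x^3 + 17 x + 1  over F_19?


Check whether y^2 = x^3 + 17 x + 1 (mod 19) for (x, y) = (2, 10).
LHS: y^2 = 10^2 mod 19 = 5
RHS: x^3 + 17 x + 1 = 2^3 + 17*2 + 1 mod 19 = 5
LHS = RHS

Yes, on the curve


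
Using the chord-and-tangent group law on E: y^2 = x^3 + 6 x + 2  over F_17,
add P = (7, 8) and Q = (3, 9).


P != Q, so use the chord formula.
s = (y2 - y1) / (x2 - x1) = (1) / (13) mod 17 = 4
x3 = s^2 - x1 - x2 mod 17 = 4^2 - 7 - 3 = 6
y3 = s (x1 - x3) - y1 mod 17 = 4 * (7 - 6) - 8 = 13

P + Q = (6, 13)


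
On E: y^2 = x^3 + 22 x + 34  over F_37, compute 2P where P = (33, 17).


Doubling: s = (3 x1^2 + a) / (2 y1)
s = (3*33^2 + 22) / (2*17) mod 37 = 26
x3 = s^2 - 2 x1 mod 37 = 26^2 - 2*33 = 18
y3 = s (x1 - x3) - y1 mod 37 = 26 * (33 - 18) - 17 = 3

2P = (18, 3)


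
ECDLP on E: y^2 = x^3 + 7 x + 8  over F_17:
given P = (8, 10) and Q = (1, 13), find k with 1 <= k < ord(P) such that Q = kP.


Enumerate multiples of P until we hit Q = (1, 13):
  1P = (8, 10)
  2P = (0, 5)
  3P = (7, 14)
  4P = (1, 13)
Match found at i = 4.

k = 4


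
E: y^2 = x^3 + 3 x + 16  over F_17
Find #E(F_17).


For each x in F_17, count y with y^2 = x^3 + 3 x + 16 mod 17:
  x = 0: RHS = 16, y in [4, 13]  -> 2 point(s)
  x = 2: RHS = 13, y in [8, 9]  -> 2 point(s)
  x = 3: RHS = 1, y in [1, 16]  -> 2 point(s)
  x = 8: RHS = 8, y in [5, 12]  -> 2 point(s)
  x = 10: RHS = 9, y in [3, 14]  -> 2 point(s)
  x = 13: RHS = 8, y in [5, 12]  -> 2 point(s)
  x = 15: RHS = 2, y in [6, 11]  -> 2 point(s)
Affine points: 14. Add the point at infinity: total = 15.

#E(F_17) = 15


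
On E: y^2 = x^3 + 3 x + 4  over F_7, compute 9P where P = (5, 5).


k = 9 = 1001_2 (binary, LSB first: 1001)
Double-and-add from P = (5, 5):
  bit 0 = 1: acc = O + (5, 5) = (5, 5)
  bit 1 = 0: acc unchanged = (5, 5)
  bit 2 = 0: acc unchanged = (5, 5)
  bit 3 = 1: acc = (5, 5) + (1, 6) = (5, 2)

9P = (5, 2)


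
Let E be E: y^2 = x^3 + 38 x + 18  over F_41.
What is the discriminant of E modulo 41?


4 a^3 + 27 b^2 = 4*38^3 + 27*18^2 = 219488 + 8748 = 228236
Delta = -16 * (228236) = -3651776
Delta mod 41 = 12

Delta = 12 (mod 41)


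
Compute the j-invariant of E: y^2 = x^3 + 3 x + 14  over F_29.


Delta = -16(4 a^3 + 27 b^2) mod 29 = 20
-1728 * (4 a)^3 = -1728 * (4*3)^3 mod 29 = 1
j = 1 * 20^(-1) mod 29 = 16

j = 16 (mod 29)


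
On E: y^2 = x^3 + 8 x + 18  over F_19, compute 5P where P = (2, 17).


k = 5 = 101_2 (binary, LSB first: 101)
Double-and-add from P = (2, 17):
  bit 0 = 1: acc = O + (2, 17) = (2, 17)
  bit 1 = 0: acc unchanged = (2, 17)
  bit 2 = 1: acc = (2, 17) + (2, 17) = (2, 2)

5P = (2, 2)


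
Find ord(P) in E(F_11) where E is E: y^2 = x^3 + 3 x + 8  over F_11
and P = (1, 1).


Compute successive multiples of P until we hit O:
  1P = (1, 1)
  2P = (7, 3)
  3P = (8, 4)
  4P = (6, 0)
  5P = (8, 7)
  6P = (7, 8)
  7P = (1, 10)
  8P = O

ord(P) = 8


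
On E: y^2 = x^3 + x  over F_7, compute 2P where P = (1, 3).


Doubling: s = (3 x1^2 + a) / (2 y1)
s = (3*1^2 + 1) / (2*3) mod 7 = 3
x3 = s^2 - 2 x1 mod 7 = 3^2 - 2*1 = 0
y3 = s (x1 - x3) - y1 mod 7 = 3 * (1 - 0) - 3 = 0

2P = (0, 0)


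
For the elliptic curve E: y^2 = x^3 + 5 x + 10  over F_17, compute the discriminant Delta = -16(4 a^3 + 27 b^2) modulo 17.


4 a^3 + 27 b^2 = 4*5^3 + 27*10^2 = 500 + 2700 = 3200
Delta = -16 * (3200) = -51200
Delta mod 17 = 4

Delta = 4 (mod 17)


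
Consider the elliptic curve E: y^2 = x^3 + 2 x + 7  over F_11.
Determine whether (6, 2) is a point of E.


Check whether y^2 = x^3 + 2 x + 7 (mod 11) for (x, y) = (6, 2).
LHS: y^2 = 2^2 mod 11 = 4
RHS: x^3 + 2 x + 7 = 6^3 + 2*6 + 7 mod 11 = 4
LHS = RHS

Yes, on the curve


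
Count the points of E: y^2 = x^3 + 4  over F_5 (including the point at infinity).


For each x in F_5, count y with y^2 = x^3 + 0 x + 4 mod 5:
  x = 0: RHS = 4, y in [2, 3]  -> 2 point(s)
  x = 1: RHS = 0, y in [0]  -> 1 point(s)
  x = 3: RHS = 1, y in [1, 4]  -> 2 point(s)
Affine points: 5. Add the point at infinity: total = 6.

#E(F_5) = 6


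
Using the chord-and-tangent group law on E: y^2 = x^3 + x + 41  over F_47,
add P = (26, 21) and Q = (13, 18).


P != Q, so use the chord formula.
s = (y2 - y1) / (x2 - x1) = (44) / (34) mod 47 = 40
x3 = s^2 - x1 - x2 mod 47 = 40^2 - 26 - 13 = 10
y3 = s (x1 - x3) - y1 mod 47 = 40 * (26 - 10) - 21 = 8

P + Q = (10, 8)


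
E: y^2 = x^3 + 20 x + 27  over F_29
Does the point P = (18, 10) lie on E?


Check whether y^2 = x^3 + 20 x + 27 (mod 29) for (x, y) = (18, 10).
LHS: y^2 = 10^2 mod 29 = 13
RHS: x^3 + 20 x + 27 = 18^3 + 20*18 + 27 mod 29 = 13
LHS = RHS

Yes, on the curve


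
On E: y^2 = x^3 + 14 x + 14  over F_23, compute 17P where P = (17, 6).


k = 17 = 10001_2 (binary, LSB first: 10001)
Double-and-add from P = (17, 6):
  bit 0 = 1: acc = O + (17, 6) = (17, 6)
  bit 1 = 0: acc unchanged = (17, 6)
  bit 2 = 0: acc unchanged = (17, 6)
  bit 3 = 0: acc unchanged = (17, 6)
  bit 4 = 1: acc = (17, 6) + (10, 2) = (9, 15)

17P = (9, 15)


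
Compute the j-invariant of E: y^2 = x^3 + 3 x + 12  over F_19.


Delta = -16(4 a^3 + 27 b^2) mod 19 = 18
-1728 * (4 a)^3 = -1728 * (4*3)^3 mod 19 = 18
j = 18 * 18^(-1) mod 19 = 1

j = 1 (mod 19)


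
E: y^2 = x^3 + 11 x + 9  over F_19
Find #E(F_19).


For each x in F_19, count y with y^2 = x^3 + 11 x + 9 mod 19:
  x = 0: RHS = 9, y in [3, 16]  -> 2 point(s)
  x = 2: RHS = 1, y in [1, 18]  -> 2 point(s)
  x = 6: RHS = 6, y in [5, 14]  -> 2 point(s)
  x = 7: RHS = 11, y in [7, 12]  -> 2 point(s)
  x = 8: RHS = 1, y in [1, 18]  -> 2 point(s)
  x = 9: RHS = 1, y in [1, 18]  -> 2 point(s)
  x = 10: RHS = 17, y in [6, 13]  -> 2 point(s)
  x = 11: RHS = 17, y in [6, 13]  -> 2 point(s)
  x = 12: RHS = 7, y in [8, 11]  -> 2 point(s)
  x = 14: RHS = 0, y in [0]  -> 1 point(s)
  x = 16: RHS = 6, y in [5, 14]  -> 2 point(s)
  x = 17: RHS = 17, y in [6, 13]  -> 2 point(s)
  x = 18: RHS = 16, y in [4, 15]  -> 2 point(s)
Affine points: 25. Add the point at infinity: total = 26.

#E(F_19) = 26


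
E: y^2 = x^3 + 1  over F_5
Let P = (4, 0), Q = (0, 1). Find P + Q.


P != Q, so use the chord formula.
s = (y2 - y1) / (x2 - x1) = (1) / (1) mod 5 = 1
x3 = s^2 - x1 - x2 mod 5 = 1^2 - 4 - 0 = 2
y3 = s (x1 - x3) - y1 mod 5 = 1 * (4 - 2) - 0 = 2

P + Q = (2, 2)


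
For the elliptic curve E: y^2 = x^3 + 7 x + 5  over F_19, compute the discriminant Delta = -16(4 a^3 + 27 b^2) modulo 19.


4 a^3 + 27 b^2 = 4*7^3 + 27*5^2 = 1372 + 675 = 2047
Delta = -16 * (2047) = -32752
Delta mod 19 = 4

Delta = 4 (mod 19)


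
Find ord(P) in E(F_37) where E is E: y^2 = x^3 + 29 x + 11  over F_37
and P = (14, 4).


Compute successive multiples of P until we hit O:
  1P = (14, 4)
  2P = (2, 15)
  3P = (0, 14)
  4P = (22, 7)
  5P = (26, 10)
  6P = (25, 9)
  7P = (19, 24)
  8P = (20, 9)
  ... (continuing to 36P)
  36P = O

ord(P) = 36


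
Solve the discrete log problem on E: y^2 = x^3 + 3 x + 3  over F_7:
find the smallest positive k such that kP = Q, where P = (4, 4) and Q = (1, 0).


Enumerate multiples of P until we hit Q = (1, 0):
  1P = (4, 4)
  2P = (3, 5)
  3P = (1, 0)
Match found at i = 3.

k = 3


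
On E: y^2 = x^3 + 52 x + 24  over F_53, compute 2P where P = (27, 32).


Doubling: s = (3 x1^2 + a) / (2 y1)
s = (3*27^2 + 52) / (2*32) mod 53 = 6
x3 = s^2 - 2 x1 mod 53 = 6^2 - 2*27 = 35
y3 = s (x1 - x3) - y1 mod 53 = 6 * (27 - 35) - 32 = 26

2P = (35, 26)


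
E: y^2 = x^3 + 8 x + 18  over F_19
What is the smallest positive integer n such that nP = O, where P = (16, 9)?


Compute successive multiples of P until we hit O:
  1P = (16, 9)
  2P = (15, 13)
  3P = (4, 0)
  4P = (15, 6)
  5P = (16, 10)
  6P = O

ord(P) = 6


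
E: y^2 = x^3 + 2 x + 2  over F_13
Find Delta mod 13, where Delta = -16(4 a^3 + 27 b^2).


4 a^3 + 27 b^2 = 4*2^3 + 27*2^2 = 32 + 108 = 140
Delta = -16 * (140) = -2240
Delta mod 13 = 9

Delta = 9 (mod 13)


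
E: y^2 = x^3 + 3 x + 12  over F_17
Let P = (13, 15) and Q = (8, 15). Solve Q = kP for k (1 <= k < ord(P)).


Enumerate multiples of P until we hit Q = (8, 15):
  1P = (13, 15)
  2P = (8, 2)
  3P = (15, 7)
  4P = (5, 4)
  5P = (7, 6)
  6P = (12, 12)
  7P = (1, 4)
  8P = (16, 12)
  9P = (6, 12)
  10P = (2, 14)
  11P = (11, 13)
  12P = (11, 4)
  13P = (2, 3)
  14P = (6, 5)
  15P = (16, 5)
  16P = (1, 13)
  17P = (12, 5)
  18P = (7, 11)
  19P = (5, 13)
  20P = (15, 10)
  21P = (8, 15)
Match found at i = 21.

k = 21


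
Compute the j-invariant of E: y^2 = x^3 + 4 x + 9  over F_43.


Delta = -16(4 a^3 + 27 b^2) mod 43 = 42
-1728 * (4 a)^3 = -1728 * (4*4)^3 mod 43 = 41
j = 41 * 42^(-1) mod 43 = 2

j = 2 (mod 43)


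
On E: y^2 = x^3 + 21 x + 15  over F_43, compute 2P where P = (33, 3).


Doubling: s = (3 x1^2 + a) / (2 y1)
s = (3*33^2 + 21) / (2*3) mod 43 = 32
x3 = s^2 - 2 x1 mod 43 = 32^2 - 2*33 = 12
y3 = s (x1 - x3) - y1 mod 43 = 32 * (33 - 12) - 3 = 24

2P = (12, 24)


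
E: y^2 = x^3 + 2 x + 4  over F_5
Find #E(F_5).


For each x in F_5, count y with y^2 = x^3 + 2 x + 4 mod 5:
  x = 0: RHS = 4, y in [2, 3]  -> 2 point(s)
  x = 2: RHS = 1, y in [1, 4]  -> 2 point(s)
  x = 4: RHS = 1, y in [1, 4]  -> 2 point(s)
Affine points: 6. Add the point at infinity: total = 7.

#E(F_5) = 7


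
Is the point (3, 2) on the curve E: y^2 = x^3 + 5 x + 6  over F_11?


Check whether y^2 = x^3 + 5 x + 6 (mod 11) for (x, y) = (3, 2).
LHS: y^2 = 2^2 mod 11 = 4
RHS: x^3 + 5 x + 6 = 3^3 + 5*3 + 6 mod 11 = 4
LHS = RHS

Yes, on the curve


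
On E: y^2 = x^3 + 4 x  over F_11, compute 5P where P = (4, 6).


k = 5 = 101_2 (binary, LSB first: 101)
Double-and-add from P = (4, 6):
  bit 0 = 1: acc = O + (4, 6) = (4, 6)
  bit 1 = 0: acc unchanged = (4, 6)
  bit 2 = 1: acc = (4, 6) + (1, 4) = (4, 5)

5P = (4, 5)


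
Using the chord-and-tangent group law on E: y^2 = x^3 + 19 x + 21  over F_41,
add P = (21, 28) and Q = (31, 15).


P != Q, so use the chord formula.
s = (y2 - y1) / (x2 - x1) = (28) / (10) mod 41 = 11
x3 = s^2 - x1 - x2 mod 41 = 11^2 - 21 - 31 = 28
y3 = s (x1 - x3) - y1 mod 41 = 11 * (21 - 28) - 28 = 18

P + Q = (28, 18)


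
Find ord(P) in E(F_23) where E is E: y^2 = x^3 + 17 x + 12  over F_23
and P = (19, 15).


Compute successive multiples of P until we hit O:
  1P = (19, 15)
  2P = (21, 19)
  3P = (10, 3)
  4P = (6, 10)
  5P = (4, 12)
  6P = (12, 14)
  7P = (0, 14)
  8P = (17, 19)
  ... (continuing to 31P)
  31P = O

ord(P) = 31


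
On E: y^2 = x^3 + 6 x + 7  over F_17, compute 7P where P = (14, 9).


k = 7 = 111_2 (binary, LSB first: 111)
Double-and-add from P = (14, 9):
  bit 0 = 1: acc = O + (14, 9) = (14, 9)
  bit 1 = 1: acc = (14, 9) + (7, 1) = (15, 2)
  bit 2 = 1: acc = (15, 2) + (3, 16) = (15, 15)

7P = (15, 15)


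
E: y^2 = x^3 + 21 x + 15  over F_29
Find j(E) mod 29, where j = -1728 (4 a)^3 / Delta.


Delta = -16(4 a^3 + 27 b^2) mod 29 = 6
-1728 * (4 a)^3 = -1728 * (4*21)^3 mod 29 = 24
j = 24 * 6^(-1) mod 29 = 4

j = 4 (mod 29)


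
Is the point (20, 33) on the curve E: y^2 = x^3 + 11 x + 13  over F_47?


Check whether y^2 = x^3 + 11 x + 13 (mod 47) for (x, y) = (20, 33).
LHS: y^2 = 33^2 mod 47 = 8
RHS: x^3 + 11 x + 13 = 20^3 + 11*20 + 13 mod 47 = 8
LHS = RHS

Yes, on the curve


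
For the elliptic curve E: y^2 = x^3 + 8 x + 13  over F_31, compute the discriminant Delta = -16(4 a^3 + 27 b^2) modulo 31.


4 a^3 + 27 b^2 = 4*8^3 + 27*13^2 = 2048 + 4563 = 6611
Delta = -16 * (6611) = -105776
Delta mod 31 = 27

Delta = 27 (mod 31)


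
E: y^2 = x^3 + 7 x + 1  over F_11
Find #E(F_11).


For each x in F_11, count y with y^2 = x^3 + 7 x + 1 mod 11:
  x = 0: RHS = 1, y in [1, 10]  -> 2 point(s)
  x = 1: RHS = 9, y in [3, 8]  -> 2 point(s)
  x = 2: RHS = 1, y in [1, 10]  -> 2 point(s)
  x = 3: RHS = 5, y in [4, 7]  -> 2 point(s)
  x = 4: RHS = 5, y in [4, 7]  -> 2 point(s)
  x = 9: RHS = 1, y in [1, 10]  -> 2 point(s)
  x = 10: RHS = 4, y in [2, 9]  -> 2 point(s)
Affine points: 14. Add the point at infinity: total = 15.

#E(F_11) = 15


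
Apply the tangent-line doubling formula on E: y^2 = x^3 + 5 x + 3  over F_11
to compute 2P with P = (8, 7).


Doubling: s = (3 x1^2 + a) / (2 y1)
s = (3*8^2 + 5) / (2*7) mod 11 = 7
x3 = s^2 - 2 x1 mod 11 = 7^2 - 2*8 = 0
y3 = s (x1 - x3) - y1 mod 11 = 7 * (8 - 0) - 7 = 5

2P = (0, 5)


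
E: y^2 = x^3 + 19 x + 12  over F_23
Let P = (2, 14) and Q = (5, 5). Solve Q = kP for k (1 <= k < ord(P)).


Enumerate multiples of P until we hit Q = (5, 5):
  1P = (2, 14)
  2P = (5, 18)
  3P = (5, 5)
Match found at i = 3.

k = 3


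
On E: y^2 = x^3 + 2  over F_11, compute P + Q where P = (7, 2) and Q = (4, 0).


P != Q, so use the chord formula.
s = (y2 - y1) / (x2 - x1) = (9) / (8) mod 11 = 8
x3 = s^2 - x1 - x2 mod 11 = 8^2 - 7 - 4 = 9
y3 = s (x1 - x3) - y1 mod 11 = 8 * (7 - 9) - 2 = 4

P + Q = (9, 4)


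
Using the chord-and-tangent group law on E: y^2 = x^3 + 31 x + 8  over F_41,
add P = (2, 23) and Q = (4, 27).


P != Q, so use the chord formula.
s = (y2 - y1) / (x2 - x1) = (4) / (2) mod 41 = 2
x3 = s^2 - x1 - x2 mod 41 = 2^2 - 2 - 4 = 39
y3 = s (x1 - x3) - y1 mod 41 = 2 * (2 - 39) - 23 = 26

P + Q = (39, 26)


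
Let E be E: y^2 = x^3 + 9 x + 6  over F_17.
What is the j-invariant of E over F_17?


Delta = -16(4 a^3 + 27 b^2) mod 17 = 12
-1728 * (4 a)^3 = -1728 * (4*9)^3 mod 17 = 14
j = 14 * 12^(-1) mod 17 = 4

j = 4 (mod 17)


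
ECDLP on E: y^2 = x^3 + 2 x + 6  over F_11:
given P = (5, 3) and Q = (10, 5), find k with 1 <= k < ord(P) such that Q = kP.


Enumerate multiples of P until we hit Q = (10, 5):
  1P = (5, 3)
  2P = (1, 8)
  3P = (10, 6)
  4P = (10, 5)
Match found at i = 4.

k = 4


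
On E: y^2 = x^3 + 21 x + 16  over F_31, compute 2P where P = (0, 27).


Doubling: s = (3 x1^2 + a) / (2 y1)
s = (3*0^2 + 21) / (2*27) mod 31 = 9
x3 = s^2 - 2 x1 mod 31 = 9^2 - 2*0 = 19
y3 = s (x1 - x3) - y1 mod 31 = 9 * (0 - 19) - 27 = 19

2P = (19, 19)


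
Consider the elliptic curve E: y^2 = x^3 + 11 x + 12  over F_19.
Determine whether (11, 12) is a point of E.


Check whether y^2 = x^3 + 11 x + 12 (mod 19) for (x, y) = (11, 12).
LHS: y^2 = 12^2 mod 19 = 11
RHS: x^3 + 11 x + 12 = 11^3 + 11*11 + 12 mod 19 = 1
LHS != RHS

No, not on the curve


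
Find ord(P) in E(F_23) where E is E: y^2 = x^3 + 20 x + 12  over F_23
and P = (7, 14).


Compute successive multiples of P until we hit O:
  1P = (7, 14)
  2P = (4, 8)
  3P = (16, 14)
  4P = (0, 9)
  5P = (9, 1)
  6P = (9, 22)
  7P = (0, 14)
  8P = (16, 9)
  ... (continuing to 11P)
  11P = O

ord(P) = 11


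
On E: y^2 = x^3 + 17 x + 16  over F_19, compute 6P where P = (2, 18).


k = 6 = 110_2 (binary, LSB first: 011)
Double-and-add from P = (2, 18):
  bit 0 = 0: acc unchanged = O
  bit 1 = 1: acc = O + (2, 1) = (2, 1)
  bit 2 = 1: acc = (2, 1) + (2, 18) = O

6P = O


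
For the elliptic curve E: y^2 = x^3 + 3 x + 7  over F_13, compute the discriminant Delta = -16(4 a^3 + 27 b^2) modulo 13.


4 a^3 + 27 b^2 = 4*3^3 + 27*7^2 = 108 + 1323 = 1431
Delta = -16 * (1431) = -22896
Delta mod 13 = 10

Delta = 10 (mod 13)


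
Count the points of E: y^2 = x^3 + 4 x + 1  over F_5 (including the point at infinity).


For each x in F_5, count y with y^2 = x^3 + 4 x + 1 mod 5:
  x = 0: RHS = 1, y in [1, 4]  -> 2 point(s)
  x = 1: RHS = 1, y in [1, 4]  -> 2 point(s)
  x = 3: RHS = 0, y in [0]  -> 1 point(s)
  x = 4: RHS = 1, y in [1, 4]  -> 2 point(s)
Affine points: 7. Add the point at infinity: total = 8.

#E(F_5) = 8


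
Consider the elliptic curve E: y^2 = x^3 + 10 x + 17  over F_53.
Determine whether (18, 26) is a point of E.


Check whether y^2 = x^3 + 10 x + 17 (mod 53) for (x, y) = (18, 26).
LHS: y^2 = 26^2 mod 53 = 40
RHS: x^3 + 10 x + 17 = 18^3 + 10*18 + 17 mod 53 = 40
LHS = RHS

Yes, on the curve


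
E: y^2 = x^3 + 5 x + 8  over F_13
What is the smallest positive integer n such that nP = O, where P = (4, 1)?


Compute successive multiples of P until we hit O:
  1P = (4, 1)
  2P = (2, 0)
  3P = (4, 12)
  4P = O

ord(P) = 4


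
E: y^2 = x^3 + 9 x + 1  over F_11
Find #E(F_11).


For each x in F_11, count y with y^2 = x^3 + 9 x + 1 mod 11:
  x = 0: RHS = 1, y in [1, 10]  -> 2 point(s)
  x = 1: RHS = 0, y in [0]  -> 1 point(s)
  x = 2: RHS = 5, y in [4, 7]  -> 2 point(s)
  x = 3: RHS = 0, y in [0]  -> 1 point(s)
  x = 7: RHS = 0, y in [0]  -> 1 point(s)
Affine points: 7. Add the point at infinity: total = 8.

#E(F_11) = 8


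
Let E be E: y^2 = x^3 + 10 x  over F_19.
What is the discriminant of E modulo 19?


4 a^3 + 27 b^2 = 4*10^3 + 27*0^2 = 4000 + 0 = 4000
Delta = -16 * (4000) = -64000
Delta mod 19 = 11

Delta = 11 (mod 19)


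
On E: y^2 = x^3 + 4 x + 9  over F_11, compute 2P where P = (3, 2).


Doubling: s = (3 x1^2 + a) / (2 y1)
s = (3*3^2 + 4) / (2*2) mod 11 = 5
x3 = s^2 - 2 x1 mod 11 = 5^2 - 2*3 = 8
y3 = s (x1 - x3) - y1 mod 11 = 5 * (3 - 8) - 2 = 6

2P = (8, 6)


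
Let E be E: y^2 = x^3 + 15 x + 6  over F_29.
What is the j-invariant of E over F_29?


Delta = -16(4 a^3 + 27 b^2) mod 29 = 13
-1728 * (4 a)^3 = -1728 * (4*15)^3 mod 29 = 9
j = 9 * 13^(-1) mod 29 = 23

j = 23 (mod 29)


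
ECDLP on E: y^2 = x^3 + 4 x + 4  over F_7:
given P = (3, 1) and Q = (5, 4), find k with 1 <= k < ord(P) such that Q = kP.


Enumerate multiples of P until we hit Q = (5, 4):
  1P = (3, 1)
  2P = (5, 3)
  3P = (0, 2)
  4P = (1, 3)
  5P = (4, 0)
  6P = (1, 4)
  7P = (0, 5)
  8P = (5, 4)
Match found at i = 8.

k = 8


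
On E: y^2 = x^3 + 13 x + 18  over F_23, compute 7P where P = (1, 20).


k = 7 = 111_2 (binary, LSB first: 111)
Double-and-add from P = (1, 20):
  bit 0 = 1: acc = O + (1, 20) = (1, 20)
  bit 1 = 1: acc = (1, 20) + (0, 8) = (5, 1)
  bit 2 = 1: acc = (5, 1) + (18, 9) = (8, 6)

7P = (8, 6)


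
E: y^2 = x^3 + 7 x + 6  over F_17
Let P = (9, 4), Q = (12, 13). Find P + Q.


P != Q, so use the chord formula.
s = (y2 - y1) / (x2 - x1) = (9) / (3) mod 17 = 3
x3 = s^2 - x1 - x2 mod 17 = 3^2 - 9 - 12 = 5
y3 = s (x1 - x3) - y1 mod 17 = 3 * (9 - 5) - 4 = 8

P + Q = (5, 8)


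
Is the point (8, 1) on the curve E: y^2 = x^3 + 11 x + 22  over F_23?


Check whether y^2 = x^3 + 11 x + 22 (mod 23) for (x, y) = (8, 1).
LHS: y^2 = 1^2 mod 23 = 1
RHS: x^3 + 11 x + 22 = 8^3 + 11*8 + 22 mod 23 = 1
LHS = RHS

Yes, on the curve


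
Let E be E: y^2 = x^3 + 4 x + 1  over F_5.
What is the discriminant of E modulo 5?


4 a^3 + 27 b^2 = 4*4^3 + 27*1^2 = 256 + 27 = 283
Delta = -16 * (283) = -4528
Delta mod 5 = 2

Delta = 2 (mod 5)


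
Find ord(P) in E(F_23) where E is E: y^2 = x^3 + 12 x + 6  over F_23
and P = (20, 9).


Compute successive multiples of P until we hit O:
  1P = (20, 9)
  2P = (19, 20)
  3P = (13, 6)
  4P = (16, 19)
  5P = (22, 19)
  6P = (6, 15)
  7P = (0, 12)
  8P = (4, 7)
  ... (continuing to 20P)
  20P = O

ord(P) = 20


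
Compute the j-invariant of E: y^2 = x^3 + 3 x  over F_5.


Delta = -16(4 a^3 + 27 b^2) mod 5 = 2
-1728 * (4 a)^3 = -1728 * (4*3)^3 mod 5 = 1
j = 1 * 2^(-1) mod 5 = 3

j = 3 (mod 5)


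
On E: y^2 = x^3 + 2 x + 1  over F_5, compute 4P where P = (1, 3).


k = 4 = 100_2 (binary, LSB first: 001)
Double-and-add from P = (1, 3):
  bit 0 = 0: acc unchanged = O
  bit 1 = 0: acc unchanged = O
  bit 2 = 1: acc = O + (0, 1) = (0, 1)

4P = (0, 1)


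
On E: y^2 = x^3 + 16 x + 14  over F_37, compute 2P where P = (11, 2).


Doubling: s = (3 x1^2 + a) / (2 y1)
s = (3*11^2 + 16) / (2*2) mod 37 = 30
x3 = s^2 - 2 x1 mod 37 = 30^2 - 2*11 = 27
y3 = s (x1 - x3) - y1 mod 37 = 30 * (11 - 27) - 2 = 36

2P = (27, 36)
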